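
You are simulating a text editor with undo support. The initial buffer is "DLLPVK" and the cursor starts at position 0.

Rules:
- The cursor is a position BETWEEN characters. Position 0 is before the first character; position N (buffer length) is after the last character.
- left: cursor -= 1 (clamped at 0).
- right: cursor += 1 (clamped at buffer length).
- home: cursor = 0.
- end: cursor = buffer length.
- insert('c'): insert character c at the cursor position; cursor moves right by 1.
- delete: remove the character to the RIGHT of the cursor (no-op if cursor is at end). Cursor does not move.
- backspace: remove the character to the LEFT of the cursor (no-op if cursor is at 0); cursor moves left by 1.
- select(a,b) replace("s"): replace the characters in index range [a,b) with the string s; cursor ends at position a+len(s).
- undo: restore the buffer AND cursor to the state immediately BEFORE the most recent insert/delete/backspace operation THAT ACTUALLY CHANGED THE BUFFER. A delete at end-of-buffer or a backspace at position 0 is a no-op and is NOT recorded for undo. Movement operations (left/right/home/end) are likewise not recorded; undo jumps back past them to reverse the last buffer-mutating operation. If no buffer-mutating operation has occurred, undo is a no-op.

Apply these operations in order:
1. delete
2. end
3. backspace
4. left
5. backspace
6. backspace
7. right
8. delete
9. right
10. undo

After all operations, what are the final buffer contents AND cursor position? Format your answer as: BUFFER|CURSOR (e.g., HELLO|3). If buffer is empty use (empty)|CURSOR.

After op 1 (delete): buf='LLPVK' cursor=0
After op 2 (end): buf='LLPVK' cursor=5
After op 3 (backspace): buf='LLPV' cursor=4
After op 4 (left): buf='LLPV' cursor=3
After op 5 (backspace): buf='LLV' cursor=2
After op 6 (backspace): buf='LV' cursor=1
After op 7 (right): buf='LV' cursor=2
After op 8 (delete): buf='LV' cursor=2
After op 9 (right): buf='LV' cursor=2
After op 10 (undo): buf='LLV' cursor=2

Answer: LLV|2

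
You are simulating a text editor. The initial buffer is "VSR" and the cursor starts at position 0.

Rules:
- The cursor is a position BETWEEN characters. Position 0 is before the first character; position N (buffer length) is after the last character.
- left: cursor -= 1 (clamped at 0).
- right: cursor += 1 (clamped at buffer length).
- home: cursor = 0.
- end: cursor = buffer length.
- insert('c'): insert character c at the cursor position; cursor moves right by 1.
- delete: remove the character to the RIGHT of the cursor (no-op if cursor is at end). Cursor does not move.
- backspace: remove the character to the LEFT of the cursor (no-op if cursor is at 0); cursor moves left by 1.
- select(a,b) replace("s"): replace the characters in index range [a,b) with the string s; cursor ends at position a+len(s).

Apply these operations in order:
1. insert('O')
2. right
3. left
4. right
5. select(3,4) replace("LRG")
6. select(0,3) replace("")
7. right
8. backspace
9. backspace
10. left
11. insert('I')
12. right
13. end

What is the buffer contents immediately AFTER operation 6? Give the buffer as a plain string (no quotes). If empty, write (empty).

After op 1 (insert('O')): buf='OVSR' cursor=1
After op 2 (right): buf='OVSR' cursor=2
After op 3 (left): buf='OVSR' cursor=1
After op 4 (right): buf='OVSR' cursor=2
After op 5 (select(3,4) replace("LRG")): buf='OVSLRG' cursor=6
After op 6 (select(0,3) replace("")): buf='LRG' cursor=0

Answer: LRG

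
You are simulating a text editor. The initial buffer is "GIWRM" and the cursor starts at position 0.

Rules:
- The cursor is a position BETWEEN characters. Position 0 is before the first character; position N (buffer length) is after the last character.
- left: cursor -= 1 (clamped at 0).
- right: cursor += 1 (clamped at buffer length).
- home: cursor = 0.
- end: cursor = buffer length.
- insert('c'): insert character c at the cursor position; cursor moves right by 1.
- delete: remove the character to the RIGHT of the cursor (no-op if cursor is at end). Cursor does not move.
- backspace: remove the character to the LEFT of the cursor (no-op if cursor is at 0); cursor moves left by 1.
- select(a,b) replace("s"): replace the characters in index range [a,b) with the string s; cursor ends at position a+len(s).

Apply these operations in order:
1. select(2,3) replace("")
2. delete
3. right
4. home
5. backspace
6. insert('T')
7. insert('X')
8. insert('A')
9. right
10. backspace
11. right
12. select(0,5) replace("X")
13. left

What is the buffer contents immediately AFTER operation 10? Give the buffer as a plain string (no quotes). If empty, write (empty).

Answer: TXAIM

Derivation:
After op 1 (select(2,3) replace("")): buf='GIRM' cursor=2
After op 2 (delete): buf='GIM' cursor=2
After op 3 (right): buf='GIM' cursor=3
After op 4 (home): buf='GIM' cursor=0
After op 5 (backspace): buf='GIM' cursor=0
After op 6 (insert('T')): buf='TGIM' cursor=1
After op 7 (insert('X')): buf='TXGIM' cursor=2
After op 8 (insert('A')): buf='TXAGIM' cursor=3
After op 9 (right): buf='TXAGIM' cursor=4
After op 10 (backspace): buf='TXAIM' cursor=3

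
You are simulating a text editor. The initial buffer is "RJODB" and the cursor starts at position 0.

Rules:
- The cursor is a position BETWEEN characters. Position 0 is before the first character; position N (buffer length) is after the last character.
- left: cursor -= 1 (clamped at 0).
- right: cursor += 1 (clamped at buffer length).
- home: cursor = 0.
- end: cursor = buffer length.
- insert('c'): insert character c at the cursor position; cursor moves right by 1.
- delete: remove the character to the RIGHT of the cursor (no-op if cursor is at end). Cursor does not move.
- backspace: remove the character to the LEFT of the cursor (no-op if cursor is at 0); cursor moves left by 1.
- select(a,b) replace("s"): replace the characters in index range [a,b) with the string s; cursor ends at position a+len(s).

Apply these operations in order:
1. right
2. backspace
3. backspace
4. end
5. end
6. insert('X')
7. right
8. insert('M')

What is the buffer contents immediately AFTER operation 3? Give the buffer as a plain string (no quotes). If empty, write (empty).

After op 1 (right): buf='RJODB' cursor=1
After op 2 (backspace): buf='JODB' cursor=0
After op 3 (backspace): buf='JODB' cursor=0

Answer: JODB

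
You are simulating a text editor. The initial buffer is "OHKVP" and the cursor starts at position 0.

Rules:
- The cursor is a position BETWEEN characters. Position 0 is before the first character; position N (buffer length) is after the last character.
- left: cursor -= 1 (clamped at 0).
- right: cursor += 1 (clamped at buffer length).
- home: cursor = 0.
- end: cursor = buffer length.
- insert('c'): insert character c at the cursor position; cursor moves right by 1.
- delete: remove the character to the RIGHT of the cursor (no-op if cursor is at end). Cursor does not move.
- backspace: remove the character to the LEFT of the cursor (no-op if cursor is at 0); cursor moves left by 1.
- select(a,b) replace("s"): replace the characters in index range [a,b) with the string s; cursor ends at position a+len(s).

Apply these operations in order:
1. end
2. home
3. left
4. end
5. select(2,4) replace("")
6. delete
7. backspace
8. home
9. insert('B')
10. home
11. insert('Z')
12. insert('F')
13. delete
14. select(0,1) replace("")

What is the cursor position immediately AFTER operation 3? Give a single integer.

Answer: 0

Derivation:
After op 1 (end): buf='OHKVP' cursor=5
After op 2 (home): buf='OHKVP' cursor=0
After op 3 (left): buf='OHKVP' cursor=0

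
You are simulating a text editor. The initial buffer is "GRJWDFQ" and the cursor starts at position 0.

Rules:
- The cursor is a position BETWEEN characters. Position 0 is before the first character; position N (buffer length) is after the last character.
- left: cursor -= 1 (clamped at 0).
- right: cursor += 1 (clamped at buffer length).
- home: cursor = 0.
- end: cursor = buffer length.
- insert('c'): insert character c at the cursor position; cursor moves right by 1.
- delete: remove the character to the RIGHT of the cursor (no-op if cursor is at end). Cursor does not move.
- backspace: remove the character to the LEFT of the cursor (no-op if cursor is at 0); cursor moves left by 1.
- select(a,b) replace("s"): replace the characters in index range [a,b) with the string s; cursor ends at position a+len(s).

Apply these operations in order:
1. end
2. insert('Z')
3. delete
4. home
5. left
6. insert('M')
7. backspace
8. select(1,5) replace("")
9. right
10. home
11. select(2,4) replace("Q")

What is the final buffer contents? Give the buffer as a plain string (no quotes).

Answer: GFQ

Derivation:
After op 1 (end): buf='GRJWDFQ' cursor=7
After op 2 (insert('Z')): buf='GRJWDFQZ' cursor=8
After op 3 (delete): buf='GRJWDFQZ' cursor=8
After op 4 (home): buf='GRJWDFQZ' cursor=0
After op 5 (left): buf='GRJWDFQZ' cursor=0
After op 6 (insert('M')): buf='MGRJWDFQZ' cursor=1
After op 7 (backspace): buf='GRJWDFQZ' cursor=0
After op 8 (select(1,5) replace("")): buf='GFQZ' cursor=1
After op 9 (right): buf='GFQZ' cursor=2
After op 10 (home): buf='GFQZ' cursor=0
After op 11 (select(2,4) replace("Q")): buf='GFQ' cursor=3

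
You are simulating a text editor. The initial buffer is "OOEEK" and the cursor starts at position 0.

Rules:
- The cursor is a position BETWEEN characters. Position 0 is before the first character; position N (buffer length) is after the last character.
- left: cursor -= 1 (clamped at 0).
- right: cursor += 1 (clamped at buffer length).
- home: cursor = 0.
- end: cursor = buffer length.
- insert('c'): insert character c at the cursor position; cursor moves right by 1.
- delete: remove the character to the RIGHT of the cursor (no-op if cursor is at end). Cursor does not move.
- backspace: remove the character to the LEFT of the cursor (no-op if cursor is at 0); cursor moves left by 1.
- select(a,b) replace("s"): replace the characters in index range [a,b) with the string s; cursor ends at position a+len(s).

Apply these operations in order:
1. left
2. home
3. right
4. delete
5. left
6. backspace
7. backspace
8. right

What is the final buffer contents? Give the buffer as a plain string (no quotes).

After op 1 (left): buf='OOEEK' cursor=0
After op 2 (home): buf='OOEEK' cursor=0
After op 3 (right): buf='OOEEK' cursor=1
After op 4 (delete): buf='OEEK' cursor=1
After op 5 (left): buf='OEEK' cursor=0
After op 6 (backspace): buf='OEEK' cursor=0
After op 7 (backspace): buf='OEEK' cursor=0
After op 8 (right): buf='OEEK' cursor=1

Answer: OEEK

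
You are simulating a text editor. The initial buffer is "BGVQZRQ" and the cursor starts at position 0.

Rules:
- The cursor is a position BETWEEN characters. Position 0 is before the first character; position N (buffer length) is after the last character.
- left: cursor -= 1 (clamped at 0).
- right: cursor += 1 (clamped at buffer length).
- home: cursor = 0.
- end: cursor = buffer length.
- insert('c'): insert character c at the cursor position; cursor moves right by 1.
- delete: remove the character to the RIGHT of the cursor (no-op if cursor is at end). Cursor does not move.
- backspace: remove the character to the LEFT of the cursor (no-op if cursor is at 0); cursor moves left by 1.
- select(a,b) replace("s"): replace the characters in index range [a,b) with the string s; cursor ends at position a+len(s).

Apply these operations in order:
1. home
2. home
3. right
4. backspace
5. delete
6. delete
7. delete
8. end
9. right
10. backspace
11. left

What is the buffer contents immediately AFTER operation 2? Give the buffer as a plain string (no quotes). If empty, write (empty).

After op 1 (home): buf='BGVQZRQ' cursor=0
After op 2 (home): buf='BGVQZRQ' cursor=0

Answer: BGVQZRQ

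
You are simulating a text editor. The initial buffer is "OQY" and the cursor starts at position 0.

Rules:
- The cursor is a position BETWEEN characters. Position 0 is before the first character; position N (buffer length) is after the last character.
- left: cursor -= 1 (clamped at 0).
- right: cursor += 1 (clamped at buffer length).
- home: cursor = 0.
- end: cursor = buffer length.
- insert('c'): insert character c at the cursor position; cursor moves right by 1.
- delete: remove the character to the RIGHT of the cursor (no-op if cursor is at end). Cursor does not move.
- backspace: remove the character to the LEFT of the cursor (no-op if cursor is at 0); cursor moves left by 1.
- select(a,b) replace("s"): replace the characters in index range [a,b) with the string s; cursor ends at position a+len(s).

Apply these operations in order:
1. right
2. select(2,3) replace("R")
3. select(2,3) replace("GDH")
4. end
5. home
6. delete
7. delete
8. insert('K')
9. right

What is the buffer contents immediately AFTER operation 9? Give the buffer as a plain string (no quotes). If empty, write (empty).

After op 1 (right): buf='OQY' cursor=1
After op 2 (select(2,3) replace("R")): buf='OQR' cursor=3
After op 3 (select(2,3) replace("GDH")): buf='OQGDH' cursor=5
After op 4 (end): buf='OQGDH' cursor=5
After op 5 (home): buf='OQGDH' cursor=0
After op 6 (delete): buf='QGDH' cursor=0
After op 7 (delete): buf='GDH' cursor=0
After op 8 (insert('K')): buf='KGDH' cursor=1
After op 9 (right): buf='KGDH' cursor=2

Answer: KGDH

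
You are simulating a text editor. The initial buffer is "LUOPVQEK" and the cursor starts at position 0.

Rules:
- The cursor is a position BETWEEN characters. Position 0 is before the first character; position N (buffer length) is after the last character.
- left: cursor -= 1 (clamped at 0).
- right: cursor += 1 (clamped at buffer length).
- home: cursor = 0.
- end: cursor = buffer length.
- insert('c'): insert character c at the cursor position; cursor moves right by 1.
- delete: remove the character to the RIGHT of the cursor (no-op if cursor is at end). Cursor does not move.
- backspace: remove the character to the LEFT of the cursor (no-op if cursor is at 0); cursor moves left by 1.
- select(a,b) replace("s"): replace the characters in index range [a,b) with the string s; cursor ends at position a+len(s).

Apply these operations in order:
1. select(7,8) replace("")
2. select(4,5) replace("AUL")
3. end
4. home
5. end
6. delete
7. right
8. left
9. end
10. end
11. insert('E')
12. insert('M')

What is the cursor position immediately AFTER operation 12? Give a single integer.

After op 1 (select(7,8) replace("")): buf='LUOPVQE' cursor=7
After op 2 (select(4,5) replace("AUL")): buf='LUOPAULQE' cursor=7
After op 3 (end): buf='LUOPAULQE' cursor=9
After op 4 (home): buf='LUOPAULQE' cursor=0
After op 5 (end): buf='LUOPAULQE' cursor=9
After op 6 (delete): buf='LUOPAULQE' cursor=9
After op 7 (right): buf='LUOPAULQE' cursor=9
After op 8 (left): buf='LUOPAULQE' cursor=8
After op 9 (end): buf='LUOPAULQE' cursor=9
After op 10 (end): buf='LUOPAULQE' cursor=9
After op 11 (insert('E')): buf='LUOPAULQEE' cursor=10
After op 12 (insert('M')): buf='LUOPAULQEEM' cursor=11

Answer: 11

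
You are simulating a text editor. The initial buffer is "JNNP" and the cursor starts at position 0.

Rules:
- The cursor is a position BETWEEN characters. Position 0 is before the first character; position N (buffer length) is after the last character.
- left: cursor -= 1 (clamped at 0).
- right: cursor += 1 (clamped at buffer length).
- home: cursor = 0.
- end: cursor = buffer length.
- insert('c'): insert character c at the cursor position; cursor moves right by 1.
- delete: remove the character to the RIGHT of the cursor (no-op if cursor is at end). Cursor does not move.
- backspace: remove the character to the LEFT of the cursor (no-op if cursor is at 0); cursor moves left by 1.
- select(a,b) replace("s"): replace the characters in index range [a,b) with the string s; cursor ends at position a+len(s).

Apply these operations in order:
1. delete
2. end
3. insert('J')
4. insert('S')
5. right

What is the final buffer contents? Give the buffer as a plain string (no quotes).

After op 1 (delete): buf='NNP' cursor=0
After op 2 (end): buf='NNP' cursor=3
After op 3 (insert('J')): buf='NNPJ' cursor=4
After op 4 (insert('S')): buf='NNPJS' cursor=5
After op 5 (right): buf='NNPJS' cursor=5

Answer: NNPJS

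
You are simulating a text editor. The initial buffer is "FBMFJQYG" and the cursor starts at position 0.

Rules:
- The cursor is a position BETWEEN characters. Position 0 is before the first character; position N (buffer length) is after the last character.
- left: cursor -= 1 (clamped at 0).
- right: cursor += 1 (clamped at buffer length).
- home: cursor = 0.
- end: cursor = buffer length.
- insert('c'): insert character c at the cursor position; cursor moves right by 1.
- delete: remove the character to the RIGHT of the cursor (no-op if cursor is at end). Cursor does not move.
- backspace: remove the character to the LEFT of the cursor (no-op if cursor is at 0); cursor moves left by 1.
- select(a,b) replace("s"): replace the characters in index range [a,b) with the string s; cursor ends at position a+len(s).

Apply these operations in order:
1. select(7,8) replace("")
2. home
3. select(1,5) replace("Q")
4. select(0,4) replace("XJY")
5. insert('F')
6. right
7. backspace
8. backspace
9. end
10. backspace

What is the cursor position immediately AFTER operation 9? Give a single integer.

After op 1 (select(7,8) replace("")): buf='FBMFJQY' cursor=7
After op 2 (home): buf='FBMFJQY' cursor=0
After op 3 (select(1,5) replace("Q")): buf='FQQY' cursor=2
After op 4 (select(0,4) replace("XJY")): buf='XJY' cursor=3
After op 5 (insert('F')): buf='XJYF' cursor=4
After op 6 (right): buf='XJYF' cursor=4
After op 7 (backspace): buf='XJY' cursor=3
After op 8 (backspace): buf='XJ' cursor=2
After op 9 (end): buf='XJ' cursor=2

Answer: 2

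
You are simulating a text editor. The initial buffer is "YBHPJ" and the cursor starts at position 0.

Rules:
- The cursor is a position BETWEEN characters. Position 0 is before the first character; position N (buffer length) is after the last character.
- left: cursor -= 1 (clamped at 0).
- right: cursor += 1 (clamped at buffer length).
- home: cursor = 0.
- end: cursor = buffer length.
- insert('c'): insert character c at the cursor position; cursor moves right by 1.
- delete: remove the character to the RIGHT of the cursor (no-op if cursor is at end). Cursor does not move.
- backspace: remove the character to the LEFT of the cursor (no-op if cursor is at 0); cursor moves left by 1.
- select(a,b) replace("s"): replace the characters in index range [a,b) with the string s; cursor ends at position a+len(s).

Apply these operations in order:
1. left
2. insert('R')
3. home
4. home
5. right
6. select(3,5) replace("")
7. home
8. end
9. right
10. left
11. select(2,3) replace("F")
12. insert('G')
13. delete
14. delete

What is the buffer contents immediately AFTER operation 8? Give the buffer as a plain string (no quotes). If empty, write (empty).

Answer: RYBJ

Derivation:
After op 1 (left): buf='YBHPJ' cursor=0
After op 2 (insert('R')): buf='RYBHPJ' cursor=1
After op 3 (home): buf='RYBHPJ' cursor=0
After op 4 (home): buf='RYBHPJ' cursor=0
After op 5 (right): buf='RYBHPJ' cursor=1
After op 6 (select(3,5) replace("")): buf='RYBJ' cursor=3
After op 7 (home): buf='RYBJ' cursor=0
After op 8 (end): buf='RYBJ' cursor=4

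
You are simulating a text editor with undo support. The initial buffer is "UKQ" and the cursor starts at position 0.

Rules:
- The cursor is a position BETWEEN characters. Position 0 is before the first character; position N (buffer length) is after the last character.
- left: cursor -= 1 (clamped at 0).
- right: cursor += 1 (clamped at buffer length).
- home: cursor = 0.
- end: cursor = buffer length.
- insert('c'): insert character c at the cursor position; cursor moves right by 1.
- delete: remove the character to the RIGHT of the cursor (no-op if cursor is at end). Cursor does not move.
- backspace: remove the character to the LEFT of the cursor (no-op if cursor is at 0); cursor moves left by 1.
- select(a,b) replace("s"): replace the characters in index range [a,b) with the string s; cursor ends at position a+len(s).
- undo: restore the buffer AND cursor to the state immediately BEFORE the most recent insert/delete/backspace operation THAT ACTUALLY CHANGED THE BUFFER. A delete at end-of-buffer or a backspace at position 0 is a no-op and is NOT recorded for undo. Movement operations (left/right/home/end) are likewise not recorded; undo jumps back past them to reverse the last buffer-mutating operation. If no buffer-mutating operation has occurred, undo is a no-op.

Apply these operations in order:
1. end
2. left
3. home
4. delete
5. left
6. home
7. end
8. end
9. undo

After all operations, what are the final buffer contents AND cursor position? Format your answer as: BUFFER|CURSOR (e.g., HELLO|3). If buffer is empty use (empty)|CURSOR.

After op 1 (end): buf='UKQ' cursor=3
After op 2 (left): buf='UKQ' cursor=2
After op 3 (home): buf='UKQ' cursor=0
After op 4 (delete): buf='KQ' cursor=0
After op 5 (left): buf='KQ' cursor=0
After op 6 (home): buf='KQ' cursor=0
After op 7 (end): buf='KQ' cursor=2
After op 8 (end): buf='KQ' cursor=2
After op 9 (undo): buf='UKQ' cursor=0

Answer: UKQ|0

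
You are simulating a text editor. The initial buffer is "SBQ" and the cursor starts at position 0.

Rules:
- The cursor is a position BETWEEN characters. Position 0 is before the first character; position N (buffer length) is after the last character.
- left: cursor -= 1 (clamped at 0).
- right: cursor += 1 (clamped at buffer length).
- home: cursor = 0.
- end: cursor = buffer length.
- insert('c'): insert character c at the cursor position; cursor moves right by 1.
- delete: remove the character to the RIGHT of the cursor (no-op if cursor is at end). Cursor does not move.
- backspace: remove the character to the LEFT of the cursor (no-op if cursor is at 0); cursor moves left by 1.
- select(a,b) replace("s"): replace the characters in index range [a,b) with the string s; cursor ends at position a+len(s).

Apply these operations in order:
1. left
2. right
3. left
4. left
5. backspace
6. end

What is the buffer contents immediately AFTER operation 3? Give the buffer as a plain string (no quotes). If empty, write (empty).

Answer: SBQ

Derivation:
After op 1 (left): buf='SBQ' cursor=0
After op 2 (right): buf='SBQ' cursor=1
After op 3 (left): buf='SBQ' cursor=0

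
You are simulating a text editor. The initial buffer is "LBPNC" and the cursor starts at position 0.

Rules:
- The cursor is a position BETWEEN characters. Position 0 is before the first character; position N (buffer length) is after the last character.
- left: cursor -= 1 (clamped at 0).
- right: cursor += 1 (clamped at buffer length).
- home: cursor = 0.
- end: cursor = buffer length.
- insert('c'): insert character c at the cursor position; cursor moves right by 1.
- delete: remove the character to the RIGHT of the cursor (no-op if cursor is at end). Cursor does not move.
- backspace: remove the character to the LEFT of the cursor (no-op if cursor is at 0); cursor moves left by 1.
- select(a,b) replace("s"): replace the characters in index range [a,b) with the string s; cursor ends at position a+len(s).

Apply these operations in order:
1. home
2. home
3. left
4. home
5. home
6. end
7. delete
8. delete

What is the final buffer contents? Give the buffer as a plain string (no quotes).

After op 1 (home): buf='LBPNC' cursor=0
After op 2 (home): buf='LBPNC' cursor=0
After op 3 (left): buf='LBPNC' cursor=0
After op 4 (home): buf='LBPNC' cursor=0
After op 5 (home): buf='LBPNC' cursor=0
After op 6 (end): buf='LBPNC' cursor=5
After op 7 (delete): buf='LBPNC' cursor=5
After op 8 (delete): buf='LBPNC' cursor=5

Answer: LBPNC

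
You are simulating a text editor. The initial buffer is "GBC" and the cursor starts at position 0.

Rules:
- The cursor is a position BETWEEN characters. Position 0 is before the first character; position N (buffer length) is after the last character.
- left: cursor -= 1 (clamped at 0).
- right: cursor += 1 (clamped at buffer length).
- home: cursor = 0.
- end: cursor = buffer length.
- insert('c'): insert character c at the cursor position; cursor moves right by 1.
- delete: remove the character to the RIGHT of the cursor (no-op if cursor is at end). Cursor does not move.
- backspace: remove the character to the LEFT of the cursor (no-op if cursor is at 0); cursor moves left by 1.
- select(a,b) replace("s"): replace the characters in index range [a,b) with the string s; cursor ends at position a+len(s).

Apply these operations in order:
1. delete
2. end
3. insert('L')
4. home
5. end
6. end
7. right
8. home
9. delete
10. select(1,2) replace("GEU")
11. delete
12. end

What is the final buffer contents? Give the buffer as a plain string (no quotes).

Answer: CGEU

Derivation:
After op 1 (delete): buf='BC' cursor=0
After op 2 (end): buf='BC' cursor=2
After op 3 (insert('L')): buf='BCL' cursor=3
After op 4 (home): buf='BCL' cursor=0
After op 5 (end): buf='BCL' cursor=3
After op 6 (end): buf='BCL' cursor=3
After op 7 (right): buf='BCL' cursor=3
After op 8 (home): buf='BCL' cursor=0
After op 9 (delete): buf='CL' cursor=0
After op 10 (select(1,2) replace("GEU")): buf='CGEU' cursor=4
After op 11 (delete): buf='CGEU' cursor=4
After op 12 (end): buf='CGEU' cursor=4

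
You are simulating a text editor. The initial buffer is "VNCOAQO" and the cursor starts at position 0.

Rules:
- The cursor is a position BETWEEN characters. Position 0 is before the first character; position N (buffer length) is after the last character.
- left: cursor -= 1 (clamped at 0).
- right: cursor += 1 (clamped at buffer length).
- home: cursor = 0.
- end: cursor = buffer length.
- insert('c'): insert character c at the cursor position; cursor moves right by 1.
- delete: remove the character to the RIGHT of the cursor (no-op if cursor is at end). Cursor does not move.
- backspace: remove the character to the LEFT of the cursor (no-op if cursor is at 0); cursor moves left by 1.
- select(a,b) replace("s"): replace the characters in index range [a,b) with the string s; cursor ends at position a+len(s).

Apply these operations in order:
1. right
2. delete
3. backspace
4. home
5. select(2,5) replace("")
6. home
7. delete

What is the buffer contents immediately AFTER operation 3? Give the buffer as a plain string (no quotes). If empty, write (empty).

Answer: COAQO

Derivation:
After op 1 (right): buf='VNCOAQO' cursor=1
After op 2 (delete): buf='VCOAQO' cursor=1
After op 3 (backspace): buf='COAQO' cursor=0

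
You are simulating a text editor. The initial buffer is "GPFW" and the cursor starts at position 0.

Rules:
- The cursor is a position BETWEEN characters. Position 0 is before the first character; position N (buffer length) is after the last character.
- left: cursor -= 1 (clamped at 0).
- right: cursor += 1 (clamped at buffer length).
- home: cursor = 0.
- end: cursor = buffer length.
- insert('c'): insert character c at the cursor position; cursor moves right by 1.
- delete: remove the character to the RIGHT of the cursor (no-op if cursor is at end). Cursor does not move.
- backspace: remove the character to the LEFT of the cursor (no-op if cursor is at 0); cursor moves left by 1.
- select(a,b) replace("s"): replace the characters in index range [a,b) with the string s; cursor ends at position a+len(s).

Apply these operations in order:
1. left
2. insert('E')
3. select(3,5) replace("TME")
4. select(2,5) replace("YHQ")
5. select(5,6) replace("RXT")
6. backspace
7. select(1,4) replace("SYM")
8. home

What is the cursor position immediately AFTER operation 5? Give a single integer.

After op 1 (left): buf='GPFW' cursor=0
After op 2 (insert('E')): buf='EGPFW' cursor=1
After op 3 (select(3,5) replace("TME")): buf='EGPTME' cursor=6
After op 4 (select(2,5) replace("YHQ")): buf='EGYHQE' cursor=5
After op 5 (select(5,6) replace("RXT")): buf='EGYHQRXT' cursor=8

Answer: 8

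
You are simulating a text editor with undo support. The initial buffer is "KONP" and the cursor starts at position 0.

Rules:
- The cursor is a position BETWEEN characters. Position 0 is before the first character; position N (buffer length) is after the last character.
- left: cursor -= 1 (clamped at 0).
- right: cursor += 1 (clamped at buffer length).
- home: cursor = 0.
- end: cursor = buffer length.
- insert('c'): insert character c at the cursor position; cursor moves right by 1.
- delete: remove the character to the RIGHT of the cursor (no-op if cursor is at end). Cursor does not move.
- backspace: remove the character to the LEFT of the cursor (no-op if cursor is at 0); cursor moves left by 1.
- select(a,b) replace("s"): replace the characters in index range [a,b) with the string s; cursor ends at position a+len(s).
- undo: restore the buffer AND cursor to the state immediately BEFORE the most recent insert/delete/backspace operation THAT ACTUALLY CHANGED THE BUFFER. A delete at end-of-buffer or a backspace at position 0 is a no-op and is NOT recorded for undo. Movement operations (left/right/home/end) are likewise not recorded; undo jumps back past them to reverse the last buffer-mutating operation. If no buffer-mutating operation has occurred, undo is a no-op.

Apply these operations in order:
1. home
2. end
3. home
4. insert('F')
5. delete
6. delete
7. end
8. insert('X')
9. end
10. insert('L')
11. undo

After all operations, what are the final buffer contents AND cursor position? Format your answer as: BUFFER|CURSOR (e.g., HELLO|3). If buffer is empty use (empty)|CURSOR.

Answer: FNPX|4

Derivation:
After op 1 (home): buf='KONP' cursor=0
After op 2 (end): buf='KONP' cursor=4
After op 3 (home): buf='KONP' cursor=0
After op 4 (insert('F')): buf='FKONP' cursor=1
After op 5 (delete): buf='FONP' cursor=1
After op 6 (delete): buf='FNP' cursor=1
After op 7 (end): buf='FNP' cursor=3
After op 8 (insert('X')): buf='FNPX' cursor=4
After op 9 (end): buf='FNPX' cursor=4
After op 10 (insert('L')): buf='FNPXL' cursor=5
After op 11 (undo): buf='FNPX' cursor=4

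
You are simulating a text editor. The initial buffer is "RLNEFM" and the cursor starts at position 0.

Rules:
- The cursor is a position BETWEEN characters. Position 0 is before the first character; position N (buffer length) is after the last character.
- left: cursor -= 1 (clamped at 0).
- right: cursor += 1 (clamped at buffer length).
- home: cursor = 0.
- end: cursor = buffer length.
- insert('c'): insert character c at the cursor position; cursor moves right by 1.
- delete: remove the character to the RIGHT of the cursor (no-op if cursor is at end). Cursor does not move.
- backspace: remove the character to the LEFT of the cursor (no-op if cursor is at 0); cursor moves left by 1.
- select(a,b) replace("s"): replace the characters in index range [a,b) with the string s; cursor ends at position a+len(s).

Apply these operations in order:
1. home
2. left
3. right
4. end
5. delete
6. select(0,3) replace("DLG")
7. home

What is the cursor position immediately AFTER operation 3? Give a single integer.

After op 1 (home): buf='RLNEFM' cursor=0
After op 2 (left): buf='RLNEFM' cursor=0
After op 3 (right): buf='RLNEFM' cursor=1

Answer: 1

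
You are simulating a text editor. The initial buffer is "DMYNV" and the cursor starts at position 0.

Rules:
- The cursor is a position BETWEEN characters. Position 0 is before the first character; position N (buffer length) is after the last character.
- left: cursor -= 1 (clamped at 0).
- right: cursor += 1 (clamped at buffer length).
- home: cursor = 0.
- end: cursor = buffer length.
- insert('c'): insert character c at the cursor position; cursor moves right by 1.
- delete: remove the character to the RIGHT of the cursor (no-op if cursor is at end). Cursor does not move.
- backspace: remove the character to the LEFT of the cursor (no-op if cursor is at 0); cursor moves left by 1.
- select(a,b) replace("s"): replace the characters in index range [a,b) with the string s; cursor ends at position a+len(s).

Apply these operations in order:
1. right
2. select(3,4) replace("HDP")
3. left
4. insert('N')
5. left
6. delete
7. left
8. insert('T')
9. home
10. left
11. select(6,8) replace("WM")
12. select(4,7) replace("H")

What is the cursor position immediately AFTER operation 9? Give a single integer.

After op 1 (right): buf='DMYNV' cursor=1
After op 2 (select(3,4) replace("HDP")): buf='DMYHDPV' cursor=6
After op 3 (left): buf='DMYHDPV' cursor=5
After op 4 (insert('N')): buf='DMYHDNPV' cursor=6
After op 5 (left): buf='DMYHDNPV' cursor=5
After op 6 (delete): buf='DMYHDPV' cursor=5
After op 7 (left): buf='DMYHDPV' cursor=4
After op 8 (insert('T')): buf='DMYHTDPV' cursor=5
After op 9 (home): buf='DMYHTDPV' cursor=0

Answer: 0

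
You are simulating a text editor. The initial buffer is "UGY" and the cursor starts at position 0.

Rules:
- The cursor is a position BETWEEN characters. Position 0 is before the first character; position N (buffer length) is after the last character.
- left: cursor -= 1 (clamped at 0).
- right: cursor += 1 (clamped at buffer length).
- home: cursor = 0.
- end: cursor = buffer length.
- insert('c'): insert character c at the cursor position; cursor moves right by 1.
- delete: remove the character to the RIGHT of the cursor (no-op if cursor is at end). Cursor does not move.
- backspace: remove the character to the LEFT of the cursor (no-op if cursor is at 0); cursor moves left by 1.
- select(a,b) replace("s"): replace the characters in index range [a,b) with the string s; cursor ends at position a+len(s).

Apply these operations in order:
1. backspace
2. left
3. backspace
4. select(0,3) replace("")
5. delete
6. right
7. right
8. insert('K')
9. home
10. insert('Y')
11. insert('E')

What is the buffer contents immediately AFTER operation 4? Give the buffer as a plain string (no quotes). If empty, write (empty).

Answer: (empty)

Derivation:
After op 1 (backspace): buf='UGY' cursor=0
After op 2 (left): buf='UGY' cursor=0
After op 3 (backspace): buf='UGY' cursor=0
After op 4 (select(0,3) replace("")): buf='(empty)' cursor=0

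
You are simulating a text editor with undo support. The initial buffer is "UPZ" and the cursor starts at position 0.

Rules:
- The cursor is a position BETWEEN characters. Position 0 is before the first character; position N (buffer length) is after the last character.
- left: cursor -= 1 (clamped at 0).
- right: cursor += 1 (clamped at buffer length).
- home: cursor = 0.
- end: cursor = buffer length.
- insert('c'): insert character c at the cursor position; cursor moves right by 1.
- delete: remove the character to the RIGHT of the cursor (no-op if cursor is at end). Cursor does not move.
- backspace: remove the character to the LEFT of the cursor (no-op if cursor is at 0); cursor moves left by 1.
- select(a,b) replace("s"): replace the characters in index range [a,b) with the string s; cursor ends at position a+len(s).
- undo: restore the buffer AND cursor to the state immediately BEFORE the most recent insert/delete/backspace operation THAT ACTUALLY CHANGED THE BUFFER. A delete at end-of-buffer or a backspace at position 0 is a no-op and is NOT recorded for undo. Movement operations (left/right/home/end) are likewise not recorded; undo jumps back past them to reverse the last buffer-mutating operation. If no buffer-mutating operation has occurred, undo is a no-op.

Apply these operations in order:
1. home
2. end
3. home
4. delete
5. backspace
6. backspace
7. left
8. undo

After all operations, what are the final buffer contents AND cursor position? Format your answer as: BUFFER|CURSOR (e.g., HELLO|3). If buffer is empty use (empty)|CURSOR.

After op 1 (home): buf='UPZ' cursor=0
After op 2 (end): buf='UPZ' cursor=3
After op 3 (home): buf='UPZ' cursor=0
After op 4 (delete): buf='PZ' cursor=0
After op 5 (backspace): buf='PZ' cursor=0
After op 6 (backspace): buf='PZ' cursor=0
After op 7 (left): buf='PZ' cursor=0
After op 8 (undo): buf='UPZ' cursor=0

Answer: UPZ|0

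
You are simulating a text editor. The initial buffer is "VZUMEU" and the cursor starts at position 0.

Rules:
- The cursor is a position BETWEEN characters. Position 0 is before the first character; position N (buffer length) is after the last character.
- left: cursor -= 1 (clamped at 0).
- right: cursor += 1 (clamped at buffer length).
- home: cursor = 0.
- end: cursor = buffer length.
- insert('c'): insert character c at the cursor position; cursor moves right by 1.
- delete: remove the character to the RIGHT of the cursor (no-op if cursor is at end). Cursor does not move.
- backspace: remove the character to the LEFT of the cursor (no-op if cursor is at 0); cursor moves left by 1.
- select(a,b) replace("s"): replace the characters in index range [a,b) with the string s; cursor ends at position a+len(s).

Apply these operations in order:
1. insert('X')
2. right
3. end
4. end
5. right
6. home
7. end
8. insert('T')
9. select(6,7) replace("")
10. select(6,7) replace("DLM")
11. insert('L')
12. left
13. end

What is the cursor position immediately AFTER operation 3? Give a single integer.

Answer: 7

Derivation:
After op 1 (insert('X')): buf='XVZUMEU' cursor=1
After op 2 (right): buf='XVZUMEU' cursor=2
After op 3 (end): buf='XVZUMEU' cursor=7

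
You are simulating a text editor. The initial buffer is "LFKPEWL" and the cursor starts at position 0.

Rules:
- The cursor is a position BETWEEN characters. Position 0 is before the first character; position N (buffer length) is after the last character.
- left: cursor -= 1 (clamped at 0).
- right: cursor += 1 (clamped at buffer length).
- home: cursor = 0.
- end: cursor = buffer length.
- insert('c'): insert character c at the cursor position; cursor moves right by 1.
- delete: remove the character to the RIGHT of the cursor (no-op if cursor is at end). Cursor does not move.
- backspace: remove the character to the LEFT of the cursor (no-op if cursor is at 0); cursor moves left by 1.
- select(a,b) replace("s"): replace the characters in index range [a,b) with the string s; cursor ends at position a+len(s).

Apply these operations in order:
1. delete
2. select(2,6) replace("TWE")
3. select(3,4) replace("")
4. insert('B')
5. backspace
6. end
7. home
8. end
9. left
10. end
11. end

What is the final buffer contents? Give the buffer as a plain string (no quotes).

After op 1 (delete): buf='FKPEWL' cursor=0
After op 2 (select(2,6) replace("TWE")): buf='FKTWE' cursor=5
After op 3 (select(3,4) replace("")): buf='FKTE' cursor=3
After op 4 (insert('B')): buf='FKTBE' cursor=4
After op 5 (backspace): buf='FKTE' cursor=3
After op 6 (end): buf='FKTE' cursor=4
After op 7 (home): buf='FKTE' cursor=0
After op 8 (end): buf='FKTE' cursor=4
After op 9 (left): buf='FKTE' cursor=3
After op 10 (end): buf='FKTE' cursor=4
After op 11 (end): buf='FKTE' cursor=4

Answer: FKTE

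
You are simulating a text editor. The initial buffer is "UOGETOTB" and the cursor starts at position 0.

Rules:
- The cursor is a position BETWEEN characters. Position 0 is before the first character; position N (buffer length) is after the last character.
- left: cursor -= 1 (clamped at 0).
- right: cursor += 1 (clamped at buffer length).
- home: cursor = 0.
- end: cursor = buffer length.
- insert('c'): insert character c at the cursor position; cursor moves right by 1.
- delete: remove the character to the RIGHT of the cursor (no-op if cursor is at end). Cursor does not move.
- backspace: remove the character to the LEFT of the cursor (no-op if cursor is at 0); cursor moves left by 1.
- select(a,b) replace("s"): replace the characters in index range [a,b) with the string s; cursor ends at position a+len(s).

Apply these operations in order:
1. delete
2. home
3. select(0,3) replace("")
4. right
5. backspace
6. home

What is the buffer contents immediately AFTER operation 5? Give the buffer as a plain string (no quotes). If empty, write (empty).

After op 1 (delete): buf='OGETOTB' cursor=0
After op 2 (home): buf='OGETOTB' cursor=0
After op 3 (select(0,3) replace("")): buf='TOTB' cursor=0
After op 4 (right): buf='TOTB' cursor=1
After op 5 (backspace): buf='OTB' cursor=0

Answer: OTB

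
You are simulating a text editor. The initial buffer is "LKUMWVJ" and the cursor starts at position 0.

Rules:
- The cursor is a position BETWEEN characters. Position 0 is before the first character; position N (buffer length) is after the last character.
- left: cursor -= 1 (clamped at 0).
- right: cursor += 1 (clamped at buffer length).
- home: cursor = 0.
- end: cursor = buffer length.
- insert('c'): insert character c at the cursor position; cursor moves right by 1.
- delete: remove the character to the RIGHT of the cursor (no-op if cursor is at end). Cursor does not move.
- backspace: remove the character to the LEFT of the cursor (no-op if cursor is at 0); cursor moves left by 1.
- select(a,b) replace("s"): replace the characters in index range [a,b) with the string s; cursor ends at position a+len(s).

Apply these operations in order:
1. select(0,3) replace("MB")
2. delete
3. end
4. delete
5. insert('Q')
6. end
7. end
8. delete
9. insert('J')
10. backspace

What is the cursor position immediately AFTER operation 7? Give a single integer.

After op 1 (select(0,3) replace("MB")): buf='MBMWVJ' cursor=2
After op 2 (delete): buf='MBWVJ' cursor=2
After op 3 (end): buf='MBWVJ' cursor=5
After op 4 (delete): buf='MBWVJ' cursor=5
After op 5 (insert('Q')): buf='MBWVJQ' cursor=6
After op 6 (end): buf='MBWVJQ' cursor=6
After op 7 (end): buf='MBWVJQ' cursor=6

Answer: 6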